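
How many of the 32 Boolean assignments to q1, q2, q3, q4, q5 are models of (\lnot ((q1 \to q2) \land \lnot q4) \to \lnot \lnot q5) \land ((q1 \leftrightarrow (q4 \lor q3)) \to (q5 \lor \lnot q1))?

Initial set: {((\lnot ((q1 \to q2) \land \lnot q4) \to \lnot \lnot q5) \land ((q1 \leftrightarrow (q4 \lor q3)) \to (q5 \lor \lnot q1)))}.
((\lnot ((q1 \to q2) \land \lnot q4) \to \lnot \lnot q5) \land ((q1 \leftrightarrow (q4 \lor q3)) \to (q5 \lor \lnot q1))): α-rule — add (\lnot ((q1 \to q2) \land \lnot q4) \to \lnot \lnot q5), ((q1 \leftrightarrow (q4 \lor q3)) \to (q5 \lor \lnot q1)).
(\lnot ((q1 \to q2) \land \lnot q4) \to \lnot \lnot q5): β-rule — branch into \lnot \lnot ((q1 \to q2) \land \lnot q4)  //  \lnot \lnot q5.
  branch 1 (add \lnot \lnot ((q1 \to q2) \land \lnot q4)):
    \lnot \lnot ((q1 \to q2) \land \lnot q4): α-rule — add (q1 \to q2), \lnot q4.
    ((q1 \leftrightarrow (q4 \lor q3)) \to (q5 \lor \lnot q1)): β-rule — branch into \lnot (q1 \leftrightarrow (q4 \lor q3))  //  (q5 \lor \lnot q1).
      branch 1.1 (add \lnot (q1 \leftrightarrow (q4 \lor q3))):
        (q1 \to q2): β-rule — branch into \lnot q1  //  q2.
          branch 1.1.1 (add \lnot q1):
            \lnot (q1 \leftrightarrow (q4 \lor q3)): β-rule — branch into q1, \lnot (q4 \lor q3)  //  \lnot q1, (q4 \lor q3).
              branch 1.1.1.1 (add q1, \lnot (q4 \lor q3)):
                × closes — contains both q1 and \lnot q1.
              branch 1.1.1.2 (add \lnot q1, (q4 \lor q3)):
                (q4 \lor q3): β-rule — branch into q4  //  q3.
                  branch 1.1.1.2.1 (add q4):
                    × closes — contains both q4 and \lnot q4.
                  branch 1.1.1.2.2 (add q3):
                    ○ open, literals {q1=false, q3=true, q4=false}.
          branch 1.1.2 (add q2):
            \lnot (q1 \leftrightarrow (q4 \lor q3)): β-rule — branch into q1, \lnot (q4 \lor q3)  //  \lnot q1, (q4 \lor q3).
              branch 1.1.2.1 (add q1, \lnot (q4 \lor q3)):
                \lnot (q4 \lor q3): α-rule — add \lnot q4, \lnot q3.
                ○ open, literals {q1=true, q2=true, q3=false, q4=false}.
              branch 1.1.2.2 (add \lnot q1, (q4 \lor q3)):
                (q4 \lor q3): β-rule — branch into q4  //  q3.
                  branch 1.1.2.2.1 (add q4):
                    × closes — contains both q4 and \lnot q4.
                  branch 1.1.2.2.2 (add q3):
                    ○ open, literals {q1=false, q2=true, q3=true, q4=false}.
      branch 1.2 (add (q5 \lor \lnot q1)):
        (q1 \to q2): β-rule — branch into \lnot q1  //  q2.
          branch 1.2.1 (add \lnot q1):
            (q5 \lor \lnot q1): β-rule — branch into q5  //  \lnot q1.
              branch 1.2.1.1 (add q5):
                ○ open, literals {q1=false, q4=false, q5=true}.
              branch 1.2.1.2 (add \lnot q1):
                ○ open, literals {q1=false, q4=false}.
          branch 1.2.2 (add q2):
            (q5 \lor \lnot q1): β-rule — branch into q5  //  \lnot q1.
              branch 1.2.2.1 (add q5):
                ○ open, literals {q2=true, q4=false, q5=true}.
              branch 1.2.2.2 (add \lnot q1):
                ○ open, literals {q1=false, q2=true, q4=false}.
  branch 2 (add \lnot \lnot q5):
    \lnot \lnot q5: drop double negation, giving q5.
    ((q1 \leftrightarrow (q4 \lor q3)) \to (q5 \lor \lnot q1)): β-rule — branch into \lnot (q1 \leftrightarrow (q4 \lor q3))  //  (q5 \lor \lnot q1).
      branch 2.1 (add \lnot (q1 \leftrightarrow (q4 \lor q3))):
        \lnot (q1 \leftrightarrow (q4 \lor q3)): β-rule — branch into q1, \lnot (q4 \lor q3)  //  \lnot q1, (q4 \lor q3).
          branch 2.1.1 (add q1, \lnot (q4 \lor q3)):
            \lnot (q4 \lor q3): α-rule — add \lnot q4, \lnot q3.
            ○ open, literals {q1=true, q3=false, q4=false, q5=true}.
          branch 2.1.2 (add \lnot q1, (q4 \lor q3)):
            (q4 \lor q3): β-rule — branch into q4  //  q3.
              branch 2.1.2.1 (add q4):
                ○ open, literals {q1=false, q4=true, q5=true}.
              branch 2.1.2.2 (add q3):
                ○ open, literals {q1=false, q3=true, q5=true}.
      branch 2.2 (add (q5 \lor \lnot q1)):
        (q5 \lor \lnot q1): β-rule — branch into q5  //  \lnot q1.
          branch 2.2.1 (add q5):
            ○ open, literals {q5=true}.
          branch 2.2.2 (add \lnot q1):
            ○ open, literals {q1=false, q5=true}.
3 branches closed, 12 open.
Each open branch fixes some atoms; the unmentioned ones are free. Counting distinct full assignments: branch {q1=false, q3=true, q4=false} (q2, q5) contributes 4 new; branch {q1=true, q2=true, q3=false, q4=false} (q5) contributes 2 new; branch {q1=false, q2=true, q3=true, q4=false} (q5) contributes 0 new; branch {q1=false, q4=false, q5=true} (q2, q3) contributes 2 new; branch {q1=false, q4=false} (q2, q3, q5) contributes 2 new; branch {q2=true, q4=false, q5=true} (q1, q3) contributes 1 new; branch {q1=false, q2=true, q4=false} (q3, q5) contributes 0 new; branch {q1=true, q3=false, q4=false, q5=true} (q2) contributes 1 new; branch {q1=false, q4=true, q5=true} (q2, q3) contributes 4 new; branch {q1=false, q3=true, q5=true} (q2, q4) contributes 0 new; branch {q5=true} (q1, q2, q3, q4) contributes 5 new; branch {q1=false, q5=true} (q2, q3, q4) contributes 0 new. Total: 21.

21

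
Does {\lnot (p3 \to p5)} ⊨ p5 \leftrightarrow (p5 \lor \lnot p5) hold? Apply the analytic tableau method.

Initial set: {\lnot (p3 \to p5); \lnot (p5 \leftrightarrow (p5 \lor \lnot p5))}.
\lnot (p3 \to p5): α-rule — add p3, \lnot p5.
\lnot (p5 \leftrightarrow (p5 \lor \lnot p5)): β-rule — branch into p5, \lnot (p5 \lor \lnot p5)  //  \lnot p5, (p5 \lor \lnot p5).
  branch 1 (add p5, \lnot (p5 \lor \lnot p5)):
    × closes — contains both p5 and \lnot p5.
  branch 2 (add \lnot p5, (p5 \lor \lnot p5)):
    (p5 \lor \lnot p5): β-rule — branch into p5  //  \lnot p5.
      branch 2.1 (add p5):
        × closes — contains both p5 and \lnot p5.
      branch 2.2 (add \lnot p5):
        ○ open, literals {p3=T, p5=F}.
2 branches closed, 1 open.
An open branch gives a countermodel: p3=T, p5=F (unmentioned atoms arbitrary); the premises hold there but the conclusion fails.

No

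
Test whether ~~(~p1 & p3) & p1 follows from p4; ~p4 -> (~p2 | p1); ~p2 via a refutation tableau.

Initial set: {p4; (~p4 -> (~p2 | p1)); ~p2; ~(~~(~p1 & p3) & p1)}.
(~p4 -> (~p2 | p1)): β-rule — branch into ~~p4  //  (~p2 | p1).
  branch 1 (add ~~p4):
    ~(~~(~p1 & p3) & p1): β-rule — branch into ~~~(~p1 & p3)  //  ~p1.
      branch 1.1 (add ~~~(~p1 & p3)):
        ~~~(~p1 & p3): drop double negation, giving ~(~p1 & p3).
        ~(~p1 & p3): β-rule — branch into ~~p1  //  ~p3.
          branch 1.1.1 (add ~~p1):
            ○ open, literals {p1=1, p2=0, p4=1}.
          branch 1.1.2 (add ~p3):
            ○ open, literals {p2=0, p3=0, p4=1}.
      branch 1.2 (add ~p1):
        ○ open, literals {p1=0, p2=0, p4=1}.
  branch 2 (add (~p2 | p1)):
    ~(~~(~p1 & p3) & p1): β-rule — branch into ~~~(~p1 & p3)  //  ~p1.
      branch 2.1 (add ~~~(~p1 & p3)):
        ~~~(~p1 & p3): drop double negation, giving ~(~p1 & p3).
        (~p2 | p1): β-rule — branch into ~p2  //  p1.
          branch 2.1.1 (add ~p2):
            ~(~p1 & p3): β-rule — branch into ~~p1  //  ~p3.
              branch 2.1.1.1 (add ~~p1):
                ○ open, literals {p1=1, p2=0, p4=1}.
              branch 2.1.1.2 (add ~p3):
                ○ open, literals {p2=0, p3=0, p4=1}.
          branch 2.1.2 (add p1):
            ~(~p1 & p3): β-rule — branch into ~~p1  //  ~p3.
              branch 2.1.2.1 (add ~~p1):
                ○ open, literals {p1=1, p2=0, p4=1}.
              branch 2.1.2.2 (add ~p3):
                ○ open, literals {p1=1, p2=0, p3=0, p4=1}.
      branch 2.2 (add ~p1):
        (~p2 | p1): β-rule — branch into ~p2  //  p1.
          branch 2.2.1 (add ~p2):
            ○ open, literals {p1=0, p2=0, p4=1}.
          branch 2.2.2 (add p1):
            × closes — contains both p1 and ~p1.
1 branch closed, 8 open.
An open branch gives a countermodel: p1=1, p2=0, p4=1 (unmentioned atoms arbitrary); the premises hold there but the conclusion fails.

No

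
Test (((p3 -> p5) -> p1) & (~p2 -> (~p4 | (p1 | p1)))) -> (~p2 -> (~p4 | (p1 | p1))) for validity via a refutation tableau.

Assume the negation and expand:
Initial set: {~((((p3 -> p5) -> p1) & (~p2 -> (~p4 | (p1 | p1)))) -> (~p2 -> (~p4 | (p1 | p1))))}.
~((((p3 -> p5) -> p1) & (~p2 -> (~p4 | (p1 | p1)))) -> (~p2 -> (~p4 | (p1 | p1)))): α-rule — add (((p3 -> p5) -> p1) & (~p2 -> (~p4 | (p1 | p1)))), ~(~p2 -> (~p4 | (p1 | p1))).
(((p3 -> p5) -> p1) & (~p2 -> (~p4 | (p1 | p1)))): α-rule — add ((p3 -> p5) -> p1), (~p2 -> (~p4 | (p1 | p1))).
~(~p2 -> (~p4 | (p1 | p1))): α-rule — add ~p2, ~(~p4 | (p1 | p1)).
~(~p4 | (p1 | p1)): α-rule — add ~~p4, ~(p1 | p1).
~(p1 | p1): α-rule — add ~p1, ~p1.
((p3 -> p5) -> p1): β-rule — branch into ~(p3 -> p5)  //  p1.
  branch 1 (add ~(p3 -> p5)):
    ~(p3 -> p5): α-rule — add p3, ~p5.
    (~p2 -> (~p4 | (p1 | p1))): β-rule — branch into ~~p2  //  (~p4 | (p1 | p1)).
      branch 1.1 (add ~~p2):
        × closes — contains both p2 and ~p2.
      branch 1.2 (add (~p4 | (p1 | p1))):
        (~p4 | (p1 | p1)): β-rule — branch into ~p4  //  (p1 | p1).
          branch 1.2.1 (add ~p4):
            × closes — contains both p4 and ~p4.
          branch 1.2.2 (add (p1 | p1)):
            (p1 | p1): β-rule — branch into p1  //  p1.
              branch 1.2.2.1 (add p1):
                × closes — contains both p1 and ~p1.
              branch 1.2.2.2 (add p1):
                × closes — contains both p1 and ~p1.
  branch 2 (add p1):
    × closes — contains both p1 and ~p1.
All 5 branches close.
Every branch closed, so the negation is unsatisfiable and the formula is valid.

Valid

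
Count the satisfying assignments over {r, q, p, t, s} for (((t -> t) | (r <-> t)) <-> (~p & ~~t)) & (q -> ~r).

Initial set: {((((t -> t) | (r <-> t)) <-> (~p & ~~t)) & (q -> ~r))}.
((((t -> t) | (r <-> t)) <-> (~p & ~~t)) & (q -> ~r)): α-rule — add (((t -> t) | (r <-> t)) <-> (~p & ~~t)), (q -> ~r).
(((t -> t) | (r <-> t)) <-> (~p & ~~t)): β-rule — branch into ((t -> t) | (r <-> t)), (~p & ~~t)  //  ~((t -> t) | (r <-> t)), ~(~p & ~~t).
  branch 1 (add ((t -> t) | (r <-> t)), (~p & ~~t)):
    (~p & ~~t): α-rule — add ~p, ~~t.
    ~~t: drop double negation, giving t.
    (q -> ~r): β-rule — branch into ~q  //  ~r.
      branch 1.1 (add ~q):
        ((t -> t) | (r <-> t)): β-rule — branch into (t -> t)  //  (r <-> t).
          branch 1.1.1 (add (t -> t)):
            (t -> t): β-rule — branch into ~t  //  t.
              branch 1.1.1.1 (add ~t):
                × closes — contains both t and ~t.
              branch 1.1.1.2 (add t):
                ○ open, literals {p=F, q=F, t=T}.
          branch 1.1.2 (add (r <-> t)):
            (r <-> t): β-rule — branch into r, t  //  ~r, ~t.
              branch 1.1.2.1 (add r, t):
                ○ open, literals {p=F, q=F, r=T, t=T}.
              branch 1.1.2.2 (add ~r, ~t):
                × closes — contains both t and ~t.
      branch 1.2 (add ~r):
        ((t -> t) | (r <-> t)): β-rule — branch into (t -> t)  //  (r <-> t).
          branch 1.2.1 (add (t -> t)):
            (t -> t): β-rule — branch into ~t  //  t.
              branch 1.2.1.1 (add ~t):
                × closes — contains both t and ~t.
              branch 1.2.1.2 (add t):
                ○ open, literals {p=F, r=F, t=T}.
          branch 1.2.2 (add (r <-> t)):
            (r <-> t): β-rule — branch into r, t  //  ~r, ~t.
              branch 1.2.2.1 (add r, t):
                × closes — contains both r and ~r.
              branch 1.2.2.2 (add ~r, ~t):
                × closes — contains both t and ~t.
  branch 2 (add ~((t -> t) | (r <-> t)), ~(~p & ~~t)):
    ~((t -> t) | (r <-> t)): α-rule — add ~(t -> t), ~(r <-> t).
    ~(t -> t): α-rule — add t, ~t.
    × closes — contains both t and ~t.
6 branches closed, 3 open.
Each open branch fixes some atoms; the unmentioned ones are free. Counting distinct full assignments: branch {p=F, q=F, t=T} (r, s) contributes 4 new; branch {p=F, q=F, r=T, t=T} (s) contributes 0 new; branch {p=F, r=F, t=T} (q, s) contributes 2 new. Total: 6.

6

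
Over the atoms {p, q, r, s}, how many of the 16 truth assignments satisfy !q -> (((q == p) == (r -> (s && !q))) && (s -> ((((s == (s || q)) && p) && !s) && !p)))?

10

Initial set: {T (!q -> (((q == p) == (r -> (s && !q))) && (s -> ((((s == (s || q)) && p) && !s) && !p))))}.
T (!q -> (((q == p) == (r -> (s && !q))) && (s -> ((((s == (s || q)) && p) && !s) && !p)))): β-rule — branch into F !q  //  T (((q == p) == (r -> (s && !q))) && (s -> ((((s == (s || q)) && p) && !s) && !p))).
  branch 1 (add F !q):
    ○ open, literals {q=T}.
  branch 2 (add T (((q == p) == (r -> (s && !q))) && (s -> ((((s == (s || q)) && p) && !s) && !p)))):
    T (((q == p) == (r -> (s && !q))) && (s -> ((((s == (s || q)) && p) && !s) && !p))): α-rule — add T ((q == p) == (r -> (s && !q))), T (s -> ((((s == (s || q)) && p) && !s) && !p)).
    T ((q == p) == (r -> (s && !q))): β-rule — branch into T (q == p), T (r -> (s && !q))  //  F (q == p), F (r -> (s && !q)).
      branch 2.1 (add T (q == p), T (r -> (s && !q))):
        T (s -> ((((s == (s || q)) && p) && !s) && !p)): β-rule — branch into F s  //  T ((((s == (s || q)) && p) && !s) && !p).
          branch 2.1.1 (add F s):
            T (q == p): β-rule — branch into T q, T p  //  F q, F p.
              branch 2.1.1.1 (add T q, T p):
                T (r -> (s && !q)): β-rule — branch into F r  //  T (s && !q).
                  branch 2.1.1.1.1 (add F r):
                    ○ open, literals {p=T, q=T, r=F, s=F}.
                  branch 2.1.1.1.2 (add T (s && !q)):
                    T (s && !q): α-rule — add T s, T !q.
                    × closes — contains both s and !s.
              branch 2.1.1.2 (add F q, F p):
                T (r -> (s && !q)): β-rule — branch into F r  //  T (s && !q).
                  branch 2.1.1.2.1 (add F r):
                    ○ open, literals {p=F, q=F, r=F, s=F}.
                  branch 2.1.1.2.2 (add T (s && !q)):
                    T (s && !q): α-rule — add T s, T !q.
                    × closes — contains both s and !s.
          branch 2.1.2 (add T ((((s == (s || q)) && p) && !s) && !p)):
            T ((((s == (s || q)) && p) && !s) && !p): α-rule — add T (((s == (s || q)) && p) && !s), T !p.
            T (((s == (s || q)) && p) && !s): α-rule — add T ((s == (s || q)) && p), T !s.
            T ((s == (s || q)) && p): α-rule — add T (s == (s || q)), T p.
            × closes — contains both p and !p.
      branch 2.2 (add F (q == p), F (r -> (s && !q))):
        F (r -> (s && !q)): α-rule — add T r, F (s && !q).
        T (s -> ((((s == (s || q)) && p) && !s) && !p)): β-rule — branch into F s  //  T ((((s == (s || q)) && p) && !s) && !p).
          branch 2.2.1 (add F s):
            F (q == p): β-rule — branch into T q, F p  //  F q, T p.
              branch 2.2.1.1 (add T q, F p):
                F (s && !q): β-rule — branch into F s  //  F !q.
                  branch 2.2.1.1.1 (add F s):
                    ○ open, literals {p=F, q=T, r=T, s=F}.
                  branch 2.2.1.1.2 (add F !q):
                    ○ open, literals {p=F, q=T, r=T, s=F}.
              branch 2.2.1.2 (add F q, T p):
                F (s && !q): β-rule — branch into F s  //  F !q.
                  branch 2.2.1.2.1 (add F s):
                    ○ open, literals {p=T, q=F, r=T, s=F}.
                  branch 2.2.1.2.2 (add F !q):
                    × closes — contains both q and !q.
          branch 2.2.2 (add T ((((s == (s || q)) && p) && !s) && !p)):
            T ((((s == (s || q)) && p) && !s) && !p): α-rule — add T (((s == (s || q)) && p) && !s), T !p.
            T (((s == (s || q)) && p) && !s): α-rule — add T ((s == (s || q)) && p), T !s.
            T ((s == (s || q)) && p): α-rule — add T (s == (s || q)), T p.
            × closes — contains both p and !p.
5 branches closed, 6 open.
Each open branch fixes some atoms; the unmentioned ones are free. Counting distinct full assignments: branch {q=T} (p, r, s) contributes 8 new; branch {p=T, q=T, r=F, s=F} (none free) contributes 0 new; branch {p=F, q=F, r=F, s=F} (none free) contributes 1 new; branch {p=F, q=T, r=T, s=F} (none free) contributes 0 new; branch {p=F, q=T, r=T, s=F} (none free) contributes 0 new; branch {p=T, q=F, r=T, s=F} (none free) contributes 1 new. Total: 10.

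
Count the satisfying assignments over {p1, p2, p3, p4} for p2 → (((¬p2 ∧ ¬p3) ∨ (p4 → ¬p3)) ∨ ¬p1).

Initial set: {(p2 → (((¬p2 ∧ ¬p3) ∨ (p4 → ¬p3)) ∨ ¬p1))}.
(p2 → (((¬p2 ∧ ¬p3) ∨ (p4 → ¬p3)) ∨ ¬p1)): β-rule — branch into ¬p2  //  (((¬p2 ∧ ¬p3) ∨ (p4 → ¬p3)) ∨ ¬p1).
  branch 1 (add ¬p2):
    ○ open, literals {p2=false}.
  branch 2 (add (((¬p2 ∧ ¬p3) ∨ (p4 → ¬p3)) ∨ ¬p1)):
    (((¬p2 ∧ ¬p3) ∨ (p4 → ¬p3)) ∨ ¬p1): β-rule — branch into ((¬p2 ∧ ¬p3) ∨ (p4 → ¬p3))  //  ¬p1.
      branch 2.1 (add ((¬p2 ∧ ¬p3) ∨ (p4 → ¬p3))):
        ((¬p2 ∧ ¬p3) ∨ (p4 → ¬p3)): β-rule — branch into (¬p2 ∧ ¬p3)  //  (p4 → ¬p3).
          branch 2.1.1 (add (¬p2 ∧ ¬p3)):
            (¬p2 ∧ ¬p3): α-rule — add ¬p2, ¬p3.
            ○ open, literals {p2=false, p3=false}.
          branch 2.1.2 (add (p4 → ¬p3)):
            (p4 → ¬p3): β-rule — branch into ¬p4  //  ¬p3.
              branch 2.1.2.1 (add ¬p4):
                ○ open, literals {p4=false}.
              branch 2.1.2.2 (add ¬p3):
                ○ open, literals {p3=false}.
      branch 2.2 (add ¬p1):
        ○ open, literals {p1=false}.
0 branches closed, 5 open.
Each open branch fixes some atoms; the unmentioned ones are free. Counting distinct full assignments: branch {p2=false} (p1, p3, p4) contributes 8 new; branch {p2=false, p3=false} (p1, p4) contributes 0 new; branch {p4=false} (p1, p2, p3) contributes 4 new; branch {p3=false} (p1, p2, p4) contributes 2 new; branch {p1=false} (p2, p3, p4) contributes 1 new. Total: 15.

15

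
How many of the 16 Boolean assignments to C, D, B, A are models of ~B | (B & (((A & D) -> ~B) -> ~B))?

10

Initial set: {T (~B | (B & (((A & D) -> ~B) -> ~B)))}.
T (~B | (B & (((A & D) -> ~B) -> ~B))): β-rule — branch into T ~B  //  T (B & (((A & D) -> ~B) -> ~B)).
  branch 1 (add T ~B):
    ○ open, literals {B=0}.
  branch 2 (add T (B & (((A & D) -> ~B) -> ~B))):
    T (B & (((A & D) -> ~B) -> ~B)): α-rule — add T B, T (((A & D) -> ~B) -> ~B).
    T (((A & D) -> ~B) -> ~B): β-rule — branch into F ((A & D) -> ~B)  //  T ~B.
      branch 2.1 (add F ((A & D) -> ~B)):
        F ((A & D) -> ~B): α-rule — add T (A & D), F ~B.
        T (A & D): α-rule — add T A, T D.
        ○ open, literals {A=1, B=1, D=1}.
      branch 2.2 (add T ~B):
        × closes — contains both B and ~B.
1 branch closed, 2 open.
Each open branch fixes some atoms; the unmentioned ones are free. Counting distinct full assignments: branch {B=0} (C, D, A) contributes 8 new; branch {A=1, B=1, D=1} (C) contributes 2 new. Total: 10.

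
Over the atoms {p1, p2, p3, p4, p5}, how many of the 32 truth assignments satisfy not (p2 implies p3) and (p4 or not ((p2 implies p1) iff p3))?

6

Initial set: {(not (p2 implies p3) and (p4 or not ((p2 implies p1) iff p3)))}.
(not (p2 implies p3) and (p4 or not ((p2 implies p1) iff p3))): α-rule — add not (p2 implies p3), (p4 or not ((p2 implies p1) iff p3)).
not (p2 implies p3): α-rule — add p2, not p3.
(p4 or not ((p2 implies p1) iff p3)): β-rule — branch into p4  //  not ((p2 implies p1) iff p3).
  branch 1 (add p4):
    ○ open, literals {p2=true, p3=false, p4=true}.
  branch 2 (add not ((p2 implies p1) iff p3)):
    not ((p2 implies p1) iff p3): β-rule — branch into (p2 implies p1), not p3  //  not (p2 implies p1), p3.
      branch 2.1 (add (p2 implies p1), not p3):
        (p2 implies p1): β-rule — branch into not p2  //  p1.
          branch 2.1.1 (add not p2):
            × closes — contains both p2 and not p2.
          branch 2.1.2 (add p1):
            ○ open, literals {p1=true, p2=true, p3=false}.
      branch 2.2 (add not (p2 implies p1), p3):
        × closes — contains both p3 and not p3.
2 branches closed, 2 open.
Each open branch fixes some atoms; the unmentioned ones are free. Counting distinct full assignments: branch {p2=true, p3=false, p4=true} (p1, p5) contributes 4 new; branch {p1=true, p2=true, p3=false} (p4, p5) contributes 2 new. Total: 6.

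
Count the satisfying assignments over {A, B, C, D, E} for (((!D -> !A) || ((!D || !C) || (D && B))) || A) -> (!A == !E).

Initial set: {((((!D -> !A) || ((!D || !C) || (D && B))) || A) -> (!A == !E))}.
((((!D -> !A) || ((!D || !C) || (D && B))) || A) -> (!A == !E)): β-rule — branch into !(((!D -> !A) || ((!D || !C) || (D && B))) || A)  //  (!A == !E).
  branch 1 (add !(((!D -> !A) || ((!D || !C) || (D && B))) || A)):
    !(((!D -> !A) || ((!D || !C) || (D && B))) || A): α-rule — add !((!D -> !A) || ((!D || !C) || (D && B))), !A.
    !((!D -> !A) || ((!D || !C) || (D && B))): α-rule — add !(!D -> !A), !((!D || !C) || (D && B)).
    !(!D -> !A): α-rule — add !D, !!A.
    × closes — contains both A and !A.
  branch 2 (add (!A == !E)):
    (!A == !E): β-rule — branch into !A, !E  //  !!A, !!E.
      branch 2.1 (add !A, !E):
        ○ open, literals {A=F, E=F}.
      branch 2.2 (add !!A, !!E):
        ○ open, literals {A=T, E=T}.
1 branch closed, 2 open.
Each open branch fixes some atoms; the unmentioned ones are free. Counting distinct full assignments: branch {A=F, E=F} (B, C, D) contributes 8 new; branch {A=T, E=T} (B, C, D) contributes 8 new. Total: 16.

16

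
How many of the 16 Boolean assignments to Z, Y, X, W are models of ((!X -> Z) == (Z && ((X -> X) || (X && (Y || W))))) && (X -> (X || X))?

12

Initial set: {(((!X -> Z) == (Z && ((X -> X) || (X && (Y || W))))) && (X -> (X || X)))}.
(((!X -> Z) == (Z && ((X -> X) || (X && (Y || W))))) && (X -> (X || X))): α-rule — add ((!X -> Z) == (Z && ((X -> X) || (X && (Y || W))))), (X -> (X || X)).
((!X -> Z) == (Z && ((X -> X) || (X && (Y || W))))): β-rule — branch into (!X -> Z), (Z && ((X -> X) || (X && (Y || W))))  //  !(!X -> Z), !(Z && ((X -> X) || (X && (Y || W)))).
  branch 1 (add (!X -> Z), (Z && ((X -> X) || (X && (Y || W))))):
    (Z && ((X -> X) || (X && (Y || W)))): α-rule — add Z, ((X -> X) || (X && (Y || W))).
    (X -> (X || X)): β-rule — branch into !X  //  (X || X).
      branch 1.1 (add !X):
        (!X -> Z): β-rule — branch into !!X  //  Z.
          branch 1.1.1 (add !!X):
            × closes — contains both X and !X.
          branch 1.1.2 (add Z):
            ((X -> X) || (X && (Y || W))): β-rule — branch into (X -> X)  //  (X && (Y || W)).
              branch 1.1.2.1 (add (X -> X)):
                (X -> X): β-rule — branch into !X  //  X.
                  branch 1.1.2.1.1 (add !X):
                    ○ open, literals {X=0, Z=1}.
                  branch 1.1.2.1.2 (add X):
                    × closes — contains both X and !X.
              branch 1.1.2.2 (add (X && (Y || W))):
                (X && (Y || W)): α-rule — add X, (Y || W).
                × closes — contains both X and !X.
      branch 1.2 (add (X || X)):
        (!X -> Z): β-rule — branch into !!X  //  Z.
          branch 1.2.1 (add !!X):
            ((X -> X) || (X && (Y || W))): β-rule — branch into (X -> X)  //  (X && (Y || W)).
              branch 1.2.1.1 (add (X -> X)):
                (X || X): β-rule — branch into X  //  X.
                  branch 1.2.1.1.1 (add X):
                    (X -> X): β-rule — branch into !X  //  X.
                      branch 1.2.1.1.1.1 (add !X):
                        × closes — contains both X and !X.
                      branch 1.2.1.1.1.2 (add X):
                        ○ open, literals {X=1, Z=1}.
                  branch 1.2.1.1.2 (add X):
                    (X -> X): β-rule — branch into !X  //  X.
                      branch 1.2.1.1.2.1 (add !X):
                        × closes — contains both X and !X.
                      branch 1.2.1.1.2.2 (add X):
                        ○ open, literals {X=1, Z=1}.
              branch 1.2.1.2 (add (X && (Y || W))):
                (X && (Y || W)): α-rule — add X, (Y || W).
                (X || X): β-rule — branch into X  //  X.
                  branch 1.2.1.2.1 (add X):
                    (Y || W): β-rule — branch into Y  //  W.
                      branch 1.2.1.2.1.1 (add Y):
                        ○ open, literals {X=1, Y=1, Z=1}.
                      branch 1.2.1.2.1.2 (add W):
                        ○ open, literals {W=1, X=1, Z=1}.
                  branch 1.2.1.2.2 (add X):
                    (Y || W): β-rule — branch into Y  //  W.
                      branch 1.2.1.2.2.1 (add Y):
                        ○ open, literals {X=1, Y=1, Z=1}.
                      branch 1.2.1.2.2.2 (add W):
                        ○ open, literals {W=1, X=1, Z=1}.
          branch 1.2.2 (add Z):
            ((X -> X) || (X && (Y || W))): β-rule — branch into (X -> X)  //  (X && (Y || W)).
              branch 1.2.2.1 (add (X -> X)):
                (X || X): β-rule — branch into X  //  X.
                  branch 1.2.2.1.1 (add X):
                    (X -> X): β-rule — branch into !X  //  X.
                      branch 1.2.2.1.1.1 (add !X):
                        × closes — contains both X and !X.
                      branch 1.2.2.1.1.2 (add X):
                        ○ open, literals {X=1, Z=1}.
                  branch 1.2.2.1.2 (add X):
                    (X -> X): β-rule — branch into !X  //  X.
                      branch 1.2.2.1.2.1 (add !X):
                        × closes — contains both X and !X.
                      branch 1.2.2.1.2.2 (add X):
                        ○ open, literals {X=1, Z=1}.
              branch 1.2.2.2 (add (X && (Y || W))):
                (X && (Y || W)): α-rule — add X, (Y || W).
                (X || X): β-rule — branch into X  //  X.
                  branch 1.2.2.2.1 (add X):
                    (Y || W): β-rule — branch into Y  //  W.
                      branch 1.2.2.2.1.1 (add Y):
                        ○ open, literals {X=1, Y=1, Z=1}.
                      branch 1.2.2.2.1.2 (add W):
                        ○ open, literals {W=1, X=1, Z=1}.
                  branch 1.2.2.2.2 (add X):
                    (Y || W): β-rule — branch into Y  //  W.
                      branch 1.2.2.2.2.1 (add Y):
                        ○ open, literals {X=1, Y=1, Z=1}.
                      branch 1.2.2.2.2.2 (add W):
                        ○ open, literals {W=1, X=1, Z=1}.
  branch 2 (add !(!X -> Z), !(Z && ((X -> X) || (X && (Y || W))))):
    !(!X -> Z): α-rule — add !X, !Z.
    (X -> (X || X)): β-rule — branch into !X  //  (X || X).
      branch 2.1 (add !X):
        !(Z && ((X -> X) || (X && (Y || W)))): β-rule — branch into !Z  //  !((X -> X) || (X && (Y || W))).
          branch 2.1.1 (add !Z):
            ○ open, literals {X=0, Z=0}.
          branch 2.1.2 (add !((X -> X) || (X && (Y || W)))):
            !((X -> X) || (X && (Y || W))): α-rule — add !(X -> X), !(X && (Y || W)).
            !(X -> X): α-rule — add X, !X.
            × closes — contains both X and !X.
      branch 2.2 (add (X || X)):
        !(Z && ((X -> X) || (X && (Y || W)))): β-rule — branch into !Z  //  !((X -> X) || (X && (Y || W))).
          branch 2.2.1 (add !Z):
            (X || X): β-rule — branch into X  //  X.
              branch 2.2.1.1 (add X):
                × closes — contains both X and !X.
              branch 2.2.1.2 (add X):
                × closes — contains both X and !X.
          branch 2.2.2 (add !((X -> X) || (X && (Y || W)))):
            !((X -> X) || (X && (Y || W))): α-rule — add !(X -> X), !(X && (Y || W)).
            !(X -> X): α-rule — add X, !X.
            × closes — contains both X and !X.
11 branches closed, 14 open.
Each open branch fixes some atoms; the unmentioned ones are free. Counting distinct full assignments: branch {X=0, Z=1} (Y, W) contributes 4 new; branch {X=1, Z=1} (Y, W) contributes 4 new; branch {X=1, Z=1} (Y, W) contributes 0 new; branch {X=1, Y=1, Z=1} (W) contributes 0 new; branch {W=1, X=1, Z=1} (Y) contributes 0 new; branch {X=1, Y=1, Z=1} (W) contributes 0 new; branch {W=1, X=1, Z=1} (Y) contributes 0 new; branch {X=1, Z=1} (Y, W) contributes 0 new; branch {X=1, Z=1} (Y, W) contributes 0 new; branch {X=1, Y=1, Z=1} (W) contributes 0 new; branch {W=1, X=1, Z=1} (Y) contributes 0 new; branch {X=1, Y=1, Z=1} (W) contributes 0 new; branch {W=1, X=1, Z=1} (Y) contributes 0 new; branch {X=0, Z=0} (Y, W) contributes 4 new. Total: 12.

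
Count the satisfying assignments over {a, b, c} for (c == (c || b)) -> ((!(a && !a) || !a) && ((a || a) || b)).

6

Initial set: {((c == (c || b)) -> ((!(a && !a) || !a) && ((a || a) || b)))}.
((c == (c || b)) -> ((!(a && !a) || !a) && ((a || a) || b))): β-rule — branch into !(c == (c || b))  //  ((!(a && !a) || !a) && ((a || a) || b)).
  branch 1 (add !(c == (c || b))):
    !(c == (c || b)): β-rule — branch into c, !(c || b)  //  !c, (c || b).
      branch 1.1 (add c, !(c || b)):
        !(c || b): α-rule — add !c, !b.
        × closes — contains both c and !c.
      branch 1.2 (add !c, (c || b)):
        (c || b): β-rule — branch into c  //  b.
          branch 1.2.1 (add c):
            × closes — contains both c and !c.
          branch 1.2.2 (add b):
            ○ open, literals {b=1, c=0}.
  branch 2 (add ((!(a && !a) || !a) && ((a || a) || b))):
    ((!(a && !a) || !a) && ((a || a) || b)): α-rule — add (!(a && !a) || !a), ((a || a) || b).
    (!(a && !a) || !a): β-rule — branch into !(a && !a)  //  !a.
      branch 2.1 (add !(a && !a)):
        ((a || a) || b): β-rule — branch into (a || a)  //  b.
          branch 2.1.1 (add (a || a)):
            !(a && !a): β-rule — branch into !a  //  !!a.
              branch 2.1.1.1 (add !a):
                (a || a): β-rule — branch into a  //  a.
                  branch 2.1.1.1.1 (add a):
                    × closes — contains both a and !a.
                  branch 2.1.1.1.2 (add a):
                    × closes — contains both a and !a.
              branch 2.1.1.2 (add !!a):
                (a || a): β-rule — branch into a  //  a.
                  branch 2.1.1.2.1 (add a):
                    ○ open, literals {a=1}.
                  branch 2.1.1.2.2 (add a):
                    ○ open, literals {a=1}.
          branch 2.1.2 (add b):
            !(a && !a): β-rule — branch into !a  //  !!a.
              branch 2.1.2.1 (add !a):
                ○ open, literals {a=0, b=1}.
              branch 2.1.2.2 (add !!a):
                ○ open, literals {a=1, b=1}.
      branch 2.2 (add !a):
        ((a || a) || b): β-rule — branch into (a || a)  //  b.
          branch 2.2.1 (add (a || a)):
            (a || a): β-rule — branch into a  //  a.
              branch 2.2.1.1 (add a):
                × closes — contains both a and !a.
              branch 2.2.1.2 (add a):
                × closes — contains both a and !a.
          branch 2.2.2 (add b):
            ○ open, literals {a=0, b=1}.
6 branches closed, 6 open.
Each open branch fixes some atoms; the unmentioned ones are free. Counting distinct full assignments: branch {b=1, c=0} (a) contributes 2 new; branch {a=1} (b, c) contributes 3 new; branch {a=1} (b, c) contributes 0 new; branch {a=0, b=1} (c) contributes 1 new; branch {a=1, b=1} (c) contributes 0 new; branch {a=0, b=1} (c) contributes 0 new. Total: 6.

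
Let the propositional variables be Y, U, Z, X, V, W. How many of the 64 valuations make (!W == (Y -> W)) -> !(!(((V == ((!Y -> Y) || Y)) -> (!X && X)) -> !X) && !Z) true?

62

Initial set: {T ((!W == (Y -> W)) -> !(!(((V == ((!Y -> Y) || Y)) -> (!X && X)) -> !X) && !Z))}.
T ((!W == (Y -> W)) -> !(!(((V == ((!Y -> Y) || Y)) -> (!X && X)) -> !X) && !Z)): β-rule — branch into F (!W == (Y -> W))  //  T !(!(((V == ((!Y -> Y) || Y)) -> (!X && X)) -> !X) && !Z).
  branch 1 (add F (!W == (Y -> W))):
    F (!W == (Y -> W)): β-rule — branch into T !W, F (Y -> W)  //  F !W, T (Y -> W).
      branch 1.1 (add T !W, F (Y -> W)):
        F (Y -> W): α-rule — add T Y, F W.
        ○ open, literals {W=0, Y=1}.
      branch 1.2 (add F !W, T (Y -> W)):
        T (Y -> W): β-rule — branch into F Y  //  T W.
          branch 1.2.1 (add F Y):
            ○ open, literals {W=1, Y=0}.
          branch 1.2.2 (add T W):
            ○ open, literals {W=1}.
  branch 2 (add T !(!(((V == ((!Y -> Y) || Y)) -> (!X && X)) -> !X) && !Z)):
    T !(!(((V == ((!Y -> Y) || Y)) -> (!X && X)) -> !X) && !Z): β-rule — branch into F !(((V == ((!Y -> Y) || Y)) -> (!X && X)) -> !X)  //  F !Z.
      branch 2.1 (add F !(((V == ((!Y -> Y) || Y)) -> (!X && X)) -> !X)):
        F !(((V == ((!Y -> Y) || Y)) -> (!X && X)) -> !X): β-rule — branch into F ((V == ((!Y -> Y) || Y)) -> (!X && X))  //  T !X.
          branch 2.1.1 (add F ((V == ((!Y -> Y) || Y)) -> (!X && X))):
            F ((V == ((!Y -> Y) || Y)) -> (!X && X)): α-rule — add T (V == ((!Y -> Y) || Y)), F (!X && X).
            T (V == ((!Y -> Y) || Y)): β-rule — branch into T V, T ((!Y -> Y) || Y)  //  F V, F ((!Y -> Y) || Y).
              branch 2.1.1.1 (add T V, T ((!Y -> Y) || Y)):
                F (!X && X): β-rule — branch into F !X  //  F X.
                  branch 2.1.1.1.1 (add F !X):
                    T ((!Y -> Y) || Y): β-rule — branch into T (!Y -> Y)  //  T Y.
                      branch 2.1.1.1.1.1 (add T (!Y -> Y)):
                        T (!Y -> Y): β-rule — branch into F !Y  //  T Y.
                          branch 2.1.1.1.1.1.1 (add F !Y):
                            ○ open, literals {V=1, X=1, Y=1}.
                          branch 2.1.1.1.1.1.2 (add T Y):
                            ○ open, literals {V=1, X=1, Y=1}.
                      branch 2.1.1.1.1.2 (add T Y):
                        ○ open, literals {V=1, X=1, Y=1}.
                  branch 2.1.1.1.2 (add F X):
                    T ((!Y -> Y) || Y): β-rule — branch into T (!Y -> Y)  //  T Y.
                      branch 2.1.1.1.2.1 (add T (!Y -> Y)):
                        T (!Y -> Y): β-rule — branch into F !Y  //  T Y.
                          branch 2.1.1.1.2.1.1 (add F !Y):
                            ○ open, literals {V=1, X=0, Y=1}.
                          branch 2.1.1.1.2.1.2 (add T Y):
                            ○ open, literals {V=1, X=0, Y=1}.
                      branch 2.1.1.1.2.2 (add T Y):
                        ○ open, literals {V=1, X=0, Y=1}.
              branch 2.1.1.2 (add F V, F ((!Y -> Y) || Y)):
                F ((!Y -> Y) || Y): α-rule — add F (!Y -> Y), F Y.
                F (!Y -> Y): α-rule — add T !Y, F Y.
                F (!X && X): β-rule — branch into F !X  //  F X.
                  branch 2.1.1.2.1 (add F !X):
                    ○ open, literals {V=0, X=1, Y=0}.
                  branch 2.1.1.2.2 (add F X):
                    ○ open, literals {V=0, X=0, Y=0}.
          branch 2.1.2 (add T !X):
            ○ open, literals {X=0}.
      branch 2.2 (add F !Z):
        ○ open, literals {Z=1}.
0 branches closed, 13 open.
Each open branch fixes some atoms; the unmentioned ones are free. Counting distinct full assignments: branch {W=0, Y=1} (U, Z, X, V) contributes 16 new; branch {W=1, Y=0} (U, Z, X, V) contributes 16 new; branch {W=1} (Y, U, Z, X, V) contributes 16 new; branch {V=1, X=1, Y=1} (U, Z, W) contributes 0 new; branch {V=1, X=1, Y=1} (U, Z, W) contributes 0 new; branch {V=1, X=1, Y=1} (U, Z, W) contributes 0 new; branch {V=1, X=0, Y=1} (U, Z, W) contributes 0 new; branch {V=1, X=0, Y=1} (U, Z, W) contributes 0 new; branch {V=1, X=0, Y=1} (U, Z, W) contributes 0 new; branch {V=0, X=1, Y=0} (U, Z, W) contributes 4 new; branch {V=0, X=0, Y=0} (U, Z, W) contributes 4 new; branch {X=0} (Y, U, Z, V, W) contributes 4 new; branch {Z=1} (Y, U, X, V, W) contributes 2 new. Total: 62.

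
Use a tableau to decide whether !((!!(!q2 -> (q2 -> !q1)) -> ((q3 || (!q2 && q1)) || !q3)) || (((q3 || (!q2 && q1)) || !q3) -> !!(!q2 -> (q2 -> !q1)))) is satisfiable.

Initial set: {!((!!(!q2 -> (q2 -> !q1)) -> ((q3 || (!q2 && q1)) || !q3)) || (((q3 || (!q2 && q1)) || !q3) -> !!(!q2 -> (q2 -> !q1))))}.
!((!!(!q2 -> (q2 -> !q1)) -> ((q3 || (!q2 && q1)) || !q3)) || (((q3 || (!q2 && q1)) || !q3) -> !!(!q2 -> (q2 -> !q1)))): α-rule — add !(!!(!q2 -> (q2 -> !q1)) -> ((q3 || (!q2 && q1)) || !q3)), !(((q3 || (!q2 && q1)) || !q3) -> !!(!q2 -> (q2 -> !q1))).
!(!!(!q2 -> (q2 -> !q1)) -> ((q3 || (!q2 && q1)) || !q3)): α-rule — add !!(!q2 -> (q2 -> !q1)), !((q3 || (!q2 && q1)) || !q3).
!(((q3 || (!q2 && q1)) || !q3) -> !!(!q2 -> (q2 -> !q1))): α-rule — add ((q3 || (!q2 && q1)) || !q3), !!!(!q2 -> (q2 -> !q1)).
!!(!q2 -> (q2 -> !q1)): drop double negation, giving (!q2 -> (q2 -> !q1)).
!((q3 || (!q2 && q1)) || !q3): α-rule — add !(q3 || (!q2 && q1)), !!q3.
!!!(!q2 -> (q2 -> !q1)): drop double negation, giving !(!q2 -> (q2 -> !q1)).
!(q3 || (!q2 && q1)): α-rule — add !q3, !(!q2 && q1).
× closes — contains both q3 and !q3.
All 1 branch closes.
Every branch closed; the formula is unsatisfiable.

Unsatisfiable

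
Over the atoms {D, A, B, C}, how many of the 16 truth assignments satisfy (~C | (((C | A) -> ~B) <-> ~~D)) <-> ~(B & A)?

Initial set: {((~C | (((C | A) -> ~B) <-> ~~D)) <-> ~(B & A))}.
((~C | (((C | A) -> ~B) <-> ~~D)) <-> ~(B & A)): β-rule — branch into (~C | (((C | A) -> ~B) <-> ~~D)), ~(B & A)  //  ~(~C | (((C | A) -> ~B) <-> ~~D)), ~~(B & A).
  branch 1 (add (~C | (((C | A) -> ~B) <-> ~~D)), ~(B & A)):
    (~C | (((C | A) -> ~B) <-> ~~D)): β-rule — branch into ~C  //  (((C | A) -> ~B) <-> ~~D).
      branch 1.1 (add ~C):
        ~(B & A): β-rule — branch into ~B  //  ~A.
          branch 1.1.1 (add ~B):
            ○ open, literals {B=0, C=0}.
          branch 1.1.2 (add ~A):
            ○ open, literals {A=0, C=0}.
      branch 1.2 (add (((C | A) -> ~B) <-> ~~D)):
        ~(B & A): β-rule — branch into ~B  //  ~A.
          branch 1.2.1 (add ~B):
            (((C | A) -> ~B) <-> ~~D): β-rule — branch into ((C | A) -> ~B), ~~D  //  ~((C | A) -> ~B), ~~~D.
              branch 1.2.1.1 (add ((C | A) -> ~B), ~~D):
                ~~D: drop double negation, giving D.
                ((C | A) -> ~B): β-rule — branch into ~(C | A)  //  ~B.
                  branch 1.2.1.1.1 (add ~(C | A)):
                    ~(C | A): α-rule — add ~C, ~A.
                    ○ open, literals {A=0, B=0, C=0, D=1}.
                  branch 1.2.1.1.2 (add ~B):
                    ○ open, literals {B=0, D=1}.
              branch 1.2.1.2 (add ~((C | A) -> ~B), ~~~D):
                ~((C | A) -> ~B): α-rule — add (C | A), ~~B.
                × closes — contains both B and ~B.
          branch 1.2.2 (add ~A):
            (((C | A) -> ~B) <-> ~~D): β-rule — branch into ((C | A) -> ~B), ~~D  //  ~((C | A) -> ~B), ~~~D.
              branch 1.2.2.1 (add ((C | A) -> ~B), ~~D):
                ~~D: drop double negation, giving D.
                ((C | A) -> ~B): β-rule — branch into ~(C | A)  //  ~B.
                  branch 1.2.2.1.1 (add ~(C | A)):
                    ~(C | A): α-rule — add ~C, ~A.
                    ○ open, literals {A=0, C=0, D=1}.
                  branch 1.2.2.1.2 (add ~B):
                    ○ open, literals {A=0, B=0, D=1}.
              branch 1.2.2.2 (add ~((C | A) -> ~B), ~~~D):
                ~((C | A) -> ~B): α-rule — add (C | A), ~~B.
                ~~~D: drop double negation, giving ~D.
                (C | A): β-rule — branch into C  //  A.
                  branch 1.2.2.2.1 (add C):
                    ○ open, literals {A=0, B=1, C=1, D=0}.
                  branch 1.2.2.2.2 (add A):
                    × closes — contains both A and ~A.
  branch 2 (add ~(~C | (((C | A) -> ~B) <-> ~~D)), ~~(B & A)):
    ~(~C | (((C | A) -> ~B) <-> ~~D)): α-rule — add ~~C, ~(((C | A) -> ~B) <-> ~~D).
    ~~(B & A): α-rule — add B, A.
    ~(((C | A) -> ~B) <-> ~~D): β-rule — branch into ((C | A) -> ~B), ~~~D  //  ~((C | A) -> ~B), ~~D.
      branch 2.1 (add ((C | A) -> ~B), ~~~D):
        ~~~D: drop double negation, giving ~D.
        ((C | A) -> ~B): β-rule — branch into ~(C | A)  //  ~B.
          branch 2.1.1 (add ~(C | A)):
            ~(C | A): α-rule — add ~C, ~A.
            × closes — contains both C and ~C.
          branch 2.1.2 (add ~B):
            × closes — contains both B and ~B.
      branch 2.2 (add ~((C | A) -> ~B), ~~D):
        ~((C | A) -> ~B): α-rule — add (C | A), ~~B.
        ~~D: drop double negation, giving D.
        (C | A): β-rule — branch into C  //  A.
          branch 2.2.1 (add C):
            ○ open, literals {A=1, B=1, C=1, D=1}.
          branch 2.2.2 (add A):
            ○ open, literals {A=1, B=1, C=1, D=1}.
4 branches closed, 9 open.
Each open branch fixes some atoms; the unmentioned ones are free. Counting distinct full assignments: branch {B=0, C=0} (D, A) contributes 4 new; branch {A=0, C=0} (D, B) contributes 2 new; branch {A=0, B=0, C=0, D=1} (none free) contributes 0 new; branch {B=0, D=1} (A, C) contributes 2 new; branch {A=0, C=0, D=1} (B) contributes 0 new; branch {A=0, B=0, D=1} (C) contributes 0 new; branch {A=0, B=1, C=1, D=0} (none free) contributes 1 new; branch {A=1, B=1, C=1, D=1} (none free) contributes 1 new; branch {A=1, B=1, C=1, D=1} (none free) contributes 0 new. Total: 10.

10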